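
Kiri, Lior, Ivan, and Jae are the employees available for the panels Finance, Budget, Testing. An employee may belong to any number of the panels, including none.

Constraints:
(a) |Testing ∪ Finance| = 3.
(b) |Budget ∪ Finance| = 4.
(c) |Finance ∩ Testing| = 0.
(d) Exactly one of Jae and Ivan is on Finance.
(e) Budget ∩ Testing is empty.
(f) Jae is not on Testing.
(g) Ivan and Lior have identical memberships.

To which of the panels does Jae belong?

From (f): Jae ∉ Testing.
Suppose Jae ∈ Finance: no assignment then satisfies all the clues, so Jae ∉ Finance.

Jae: Budget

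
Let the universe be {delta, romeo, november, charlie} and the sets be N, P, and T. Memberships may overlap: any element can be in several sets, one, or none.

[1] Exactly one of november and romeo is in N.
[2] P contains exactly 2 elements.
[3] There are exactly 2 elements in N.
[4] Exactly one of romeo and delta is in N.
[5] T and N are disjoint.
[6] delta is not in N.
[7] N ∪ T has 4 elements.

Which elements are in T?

T = {delta, november}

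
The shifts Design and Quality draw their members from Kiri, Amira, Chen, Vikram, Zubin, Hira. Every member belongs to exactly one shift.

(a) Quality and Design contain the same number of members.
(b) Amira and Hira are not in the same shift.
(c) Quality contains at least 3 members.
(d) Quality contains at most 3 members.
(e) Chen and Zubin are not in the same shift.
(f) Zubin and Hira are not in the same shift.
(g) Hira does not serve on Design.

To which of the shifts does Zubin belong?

Zubin: Design

From (g): Hira ∉ Design.
Only one shift left: Hira ∈ Quality.
(b): Amira ∉ Quality.
(f): Zubin ∉ Quality.
Only one shift left: Amira ∈ Design.
Only one shift left: Zubin ∈ Design.
(e): Chen ∉ Design.
Only one shift left: Chen ∈ Quality.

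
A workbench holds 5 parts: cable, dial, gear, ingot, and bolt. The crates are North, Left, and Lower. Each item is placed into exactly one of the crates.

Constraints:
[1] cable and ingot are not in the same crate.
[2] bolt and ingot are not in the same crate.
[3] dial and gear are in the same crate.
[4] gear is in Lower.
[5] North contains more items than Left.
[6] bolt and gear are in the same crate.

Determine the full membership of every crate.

North = {ingot}; Left = {}; Lower = {bolt, cable, dial, gear}

From (4): gear ∈ Lower.
(3): dial matches gear: dial ∉ North.
(3): dial matches gear: dial ∉ Left.
(3): dial matches gear: dial ∈ Lower.
(6): bolt matches gear: bolt ∉ North.
(6): bolt matches gear: bolt ∉ Left.
(6): bolt matches gear: bolt ∈ Lower.
(2): ingot ∉ Lower.
Suppose cable ∈ North: no assignment then satisfies all the clues, so cable ∉ North.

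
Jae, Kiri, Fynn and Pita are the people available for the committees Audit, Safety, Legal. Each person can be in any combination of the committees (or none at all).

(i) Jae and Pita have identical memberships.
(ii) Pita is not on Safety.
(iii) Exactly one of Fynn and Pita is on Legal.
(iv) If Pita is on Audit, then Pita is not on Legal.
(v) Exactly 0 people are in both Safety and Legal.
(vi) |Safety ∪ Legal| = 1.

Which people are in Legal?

Legal = {Fynn}

From (ii): Pita ∉ Safety.
(i): Jae matches Pita: Jae ∉ Safety.
Suppose Jae ∈ Legal: no assignment then satisfies all the clues, so Jae ∉ Legal.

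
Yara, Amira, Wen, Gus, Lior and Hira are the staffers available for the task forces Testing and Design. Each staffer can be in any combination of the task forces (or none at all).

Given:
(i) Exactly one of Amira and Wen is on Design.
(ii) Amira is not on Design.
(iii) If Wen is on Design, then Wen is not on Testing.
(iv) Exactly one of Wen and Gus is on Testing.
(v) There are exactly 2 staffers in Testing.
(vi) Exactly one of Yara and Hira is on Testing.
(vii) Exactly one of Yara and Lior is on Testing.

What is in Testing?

Testing = {Gus, Yara}

From (ii): Amira ∉ Design.
(i) (exactly one): Wen ∈ Design.
(iii): Wen ∉ Testing.
(iv) (exactly one): Gus ∈ Testing.
Suppose Yara ∉ Testing: no assignment then satisfies all the clues, so Yara ∈ Testing.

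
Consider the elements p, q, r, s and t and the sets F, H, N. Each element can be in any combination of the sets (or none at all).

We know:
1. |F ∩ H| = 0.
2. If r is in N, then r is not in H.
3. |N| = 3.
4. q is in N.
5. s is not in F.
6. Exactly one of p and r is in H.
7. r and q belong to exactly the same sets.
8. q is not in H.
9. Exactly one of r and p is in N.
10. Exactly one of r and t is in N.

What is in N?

N = {q, r, s}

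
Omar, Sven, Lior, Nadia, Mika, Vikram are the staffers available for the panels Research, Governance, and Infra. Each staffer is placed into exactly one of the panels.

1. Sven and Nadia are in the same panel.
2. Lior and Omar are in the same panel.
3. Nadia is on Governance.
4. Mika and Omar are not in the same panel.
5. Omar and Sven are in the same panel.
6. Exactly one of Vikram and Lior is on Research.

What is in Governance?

Governance = {Lior, Nadia, Omar, Sven}

From (3): Nadia ∈ Governance.
(1): Sven matches Nadia: Sven ∉ Research.
(1): Sven matches Nadia: Sven ∈ Governance.
(5): Omar matches Sven: Omar ∉ Research.
(5): Omar matches Sven: Omar ∈ Governance.
(2): Lior matches Omar: Lior ∉ Research.
(2): Lior matches Omar: Lior ∈ Governance.
(4): Mika ∉ Governance.
(6) (exactly one): Vikram ∈ Research.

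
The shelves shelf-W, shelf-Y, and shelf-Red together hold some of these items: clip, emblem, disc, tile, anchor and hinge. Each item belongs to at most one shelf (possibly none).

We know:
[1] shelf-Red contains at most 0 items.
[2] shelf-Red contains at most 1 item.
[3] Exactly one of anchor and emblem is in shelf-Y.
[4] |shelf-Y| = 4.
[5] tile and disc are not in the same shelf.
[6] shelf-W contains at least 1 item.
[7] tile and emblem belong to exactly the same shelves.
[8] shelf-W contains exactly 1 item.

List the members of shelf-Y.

shelf-Y = {clip, emblem, hinge, tile}

(1): shelf-Red already has 0, so the rest are out.
Suppose clip ∉ shelf-Y: no assignment then satisfies all the clues, so clip ∈ shelf-Y.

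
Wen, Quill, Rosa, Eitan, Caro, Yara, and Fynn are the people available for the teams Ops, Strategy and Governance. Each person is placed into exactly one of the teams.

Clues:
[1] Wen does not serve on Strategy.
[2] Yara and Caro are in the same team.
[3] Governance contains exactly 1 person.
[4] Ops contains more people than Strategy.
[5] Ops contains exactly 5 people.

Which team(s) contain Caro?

Caro: Ops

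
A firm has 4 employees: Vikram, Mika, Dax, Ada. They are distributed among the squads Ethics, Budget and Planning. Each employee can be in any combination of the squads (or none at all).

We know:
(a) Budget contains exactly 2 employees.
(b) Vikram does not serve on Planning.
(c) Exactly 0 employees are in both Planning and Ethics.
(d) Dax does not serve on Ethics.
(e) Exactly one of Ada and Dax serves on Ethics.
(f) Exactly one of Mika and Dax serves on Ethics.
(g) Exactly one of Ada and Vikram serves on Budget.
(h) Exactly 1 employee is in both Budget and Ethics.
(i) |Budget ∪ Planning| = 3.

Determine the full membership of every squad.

Ethics = {Ada, Mika}; Budget = {Mika, Vikram}; Planning = {Dax}

From (b): Vikram ∉ Planning.
From (d): Dax ∉ Ethics.
(e) (exactly one): Ada ∈ Ethics.
(f) (exactly one): Mika ∈ Ethics.
Suppose Vikram ∈ Ethics: no assignment then satisfies all the clues, so Vikram ∉ Ethics.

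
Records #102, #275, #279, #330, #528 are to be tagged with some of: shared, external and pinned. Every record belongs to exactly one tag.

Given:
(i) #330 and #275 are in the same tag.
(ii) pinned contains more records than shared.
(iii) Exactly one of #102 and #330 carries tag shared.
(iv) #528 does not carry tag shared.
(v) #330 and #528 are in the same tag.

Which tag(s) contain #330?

#330: pinned

From (iv): #528 ∉ shared.
(v): #330 matches #528: #330 ∉ shared.
(i): #275 matches #330: #275 ∉ shared.
(iii) (exactly one): #102 ∈ shared.
Suppose #330 ∈ external: no assignment then satisfies all the clues, so #330 ∉ external.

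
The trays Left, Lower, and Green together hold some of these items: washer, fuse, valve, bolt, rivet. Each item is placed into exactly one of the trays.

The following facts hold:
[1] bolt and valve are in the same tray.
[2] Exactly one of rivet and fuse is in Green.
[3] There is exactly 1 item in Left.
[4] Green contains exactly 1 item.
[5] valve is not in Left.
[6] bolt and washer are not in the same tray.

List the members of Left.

Left = {washer}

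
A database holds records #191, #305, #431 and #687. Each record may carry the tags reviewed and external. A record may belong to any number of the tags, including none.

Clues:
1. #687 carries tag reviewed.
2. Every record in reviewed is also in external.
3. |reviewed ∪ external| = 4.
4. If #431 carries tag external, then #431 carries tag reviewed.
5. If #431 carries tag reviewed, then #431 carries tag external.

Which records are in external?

external = {#191, #305, #431, #687}

From (1): #687 ∈ reviewed.
(2) with #687 ∈ reviewed: #687 ∈ external.
Suppose #191 ∉ external: no assignment then satisfies all the clues, so #191 ∈ external.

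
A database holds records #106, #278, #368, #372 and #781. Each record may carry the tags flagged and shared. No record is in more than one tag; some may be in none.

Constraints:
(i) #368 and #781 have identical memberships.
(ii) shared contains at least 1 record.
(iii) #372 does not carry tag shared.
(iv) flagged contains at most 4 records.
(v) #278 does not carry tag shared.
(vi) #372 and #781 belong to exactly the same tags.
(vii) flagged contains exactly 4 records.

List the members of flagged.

flagged = {#278, #368, #372, #781}

From (iii): #372 ∉ shared.
From (v): #278 ∉ shared.
(vi): #781 matches #372: #781 ∉ shared.
(i): #368 matches #781: #368 ∉ shared.
(ii): only 1 candidates remain for shared, so all are in.
(vii): only 4 candidates remain for flagged, so all are in.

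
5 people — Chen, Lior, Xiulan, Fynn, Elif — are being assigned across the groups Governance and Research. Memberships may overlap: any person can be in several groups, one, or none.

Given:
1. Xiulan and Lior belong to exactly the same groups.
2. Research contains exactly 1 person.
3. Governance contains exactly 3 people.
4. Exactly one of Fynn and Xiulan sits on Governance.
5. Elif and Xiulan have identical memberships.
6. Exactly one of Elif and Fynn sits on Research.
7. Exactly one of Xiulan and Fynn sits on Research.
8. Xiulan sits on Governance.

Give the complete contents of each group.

Governance = {Elif, Lior, Xiulan}; Research = {Fynn}

From (8): Xiulan ∈ Governance.
(1): Lior matches Xiulan: Lior ∈ Governance.
(4) (exactly one): Fynn ∉ Governance.
(5): Elif matches Xiulan: Elif ∈ Governance.
(3): Governance already has 3, so the rest are out.
Suppose Chen ∈ Research: no assignment then satisfies all the clues, so Chen ∉ Research.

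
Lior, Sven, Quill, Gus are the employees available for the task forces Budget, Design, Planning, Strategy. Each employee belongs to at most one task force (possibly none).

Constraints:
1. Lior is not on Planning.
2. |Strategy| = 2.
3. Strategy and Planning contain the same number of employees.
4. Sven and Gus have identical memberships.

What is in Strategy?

Strategy = {Lior, Quill}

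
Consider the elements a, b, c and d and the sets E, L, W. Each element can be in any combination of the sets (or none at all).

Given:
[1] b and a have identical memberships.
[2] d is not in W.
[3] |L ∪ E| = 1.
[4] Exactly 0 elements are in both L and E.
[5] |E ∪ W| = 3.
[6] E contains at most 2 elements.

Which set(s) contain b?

b: W

From (2): d ∉ W.
Suppose b ∈ E: no assignment then satisfies all the clues, so b ∉ E.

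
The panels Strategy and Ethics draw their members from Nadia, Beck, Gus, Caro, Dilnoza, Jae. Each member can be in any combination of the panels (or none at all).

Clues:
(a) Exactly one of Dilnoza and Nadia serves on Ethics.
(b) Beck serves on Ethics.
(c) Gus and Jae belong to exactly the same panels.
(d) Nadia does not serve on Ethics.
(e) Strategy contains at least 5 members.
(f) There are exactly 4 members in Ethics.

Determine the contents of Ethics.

Ethics = {Beck, Dilnoza, Gus, Jae}

From (b): Beck ∈ Ethics.
From (d): Nadia ∉ Ethics.
(a) (exactly one): Dilnoza ∈ Ethics.
Suppose Gus ∉ Ethics: no assignment then satisfies all the clues, so Gus ∈ Ethics.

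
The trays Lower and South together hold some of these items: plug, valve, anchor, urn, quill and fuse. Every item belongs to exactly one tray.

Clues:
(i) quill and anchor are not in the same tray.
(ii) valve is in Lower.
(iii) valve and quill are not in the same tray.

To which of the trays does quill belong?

From (ii): valve ∈ Lower.
(iii): quill ∉ Lower.
Only one tray left: quill ∈ South.
(i): anchor ∉ South.
Only one tray left: anchor ∈ Lower.

quill: South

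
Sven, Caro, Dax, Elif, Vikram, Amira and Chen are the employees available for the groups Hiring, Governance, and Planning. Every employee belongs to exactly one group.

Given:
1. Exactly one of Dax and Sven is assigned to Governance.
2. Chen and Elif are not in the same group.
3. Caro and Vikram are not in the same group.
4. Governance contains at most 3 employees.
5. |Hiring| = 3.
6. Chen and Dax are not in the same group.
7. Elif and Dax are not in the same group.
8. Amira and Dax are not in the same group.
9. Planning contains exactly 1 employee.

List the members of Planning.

Planning = {Dax}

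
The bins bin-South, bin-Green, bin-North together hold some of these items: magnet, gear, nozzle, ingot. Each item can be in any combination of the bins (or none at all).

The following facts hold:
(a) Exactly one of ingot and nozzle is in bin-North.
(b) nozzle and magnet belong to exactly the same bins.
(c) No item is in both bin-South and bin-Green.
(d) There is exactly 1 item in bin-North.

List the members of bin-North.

bin-North = {ingot}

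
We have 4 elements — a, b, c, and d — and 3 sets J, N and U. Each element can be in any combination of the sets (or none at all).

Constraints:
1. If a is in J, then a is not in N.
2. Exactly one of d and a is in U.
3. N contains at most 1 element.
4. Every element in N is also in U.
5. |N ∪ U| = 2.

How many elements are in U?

2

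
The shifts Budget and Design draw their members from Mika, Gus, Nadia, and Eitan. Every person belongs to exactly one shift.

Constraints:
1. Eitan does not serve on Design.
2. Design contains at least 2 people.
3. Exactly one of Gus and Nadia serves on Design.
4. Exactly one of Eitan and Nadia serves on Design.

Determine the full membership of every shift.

Budget = {Eitan, Gus}; Design = {Mika, Nadia}

From (1): Eitan ∉ Design.
(4) (exactly one): Nadia ∈ Design.
Only one shift left: Eitan ∈ Budget.
(3) (exactly one): Gus ∉ Design.
Only one shift left: Gus ∈ Budget.
(2): only 2 candidates remain for Design, so all are in.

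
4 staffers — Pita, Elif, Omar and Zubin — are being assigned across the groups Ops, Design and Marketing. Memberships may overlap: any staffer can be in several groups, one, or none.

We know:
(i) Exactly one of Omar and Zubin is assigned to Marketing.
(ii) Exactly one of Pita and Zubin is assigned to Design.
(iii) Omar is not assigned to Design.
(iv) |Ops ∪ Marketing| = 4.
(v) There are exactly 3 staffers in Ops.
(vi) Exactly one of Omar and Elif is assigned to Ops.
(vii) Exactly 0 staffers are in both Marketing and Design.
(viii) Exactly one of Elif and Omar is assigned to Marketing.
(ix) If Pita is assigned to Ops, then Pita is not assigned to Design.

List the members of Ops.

Ops = {Elif, Pita, Zubin}

From (iii): Omar ∉ Design.
Suppose Pita ∉ Ops: no assignment then satisfies all the clues, so Pita ∈ Ops.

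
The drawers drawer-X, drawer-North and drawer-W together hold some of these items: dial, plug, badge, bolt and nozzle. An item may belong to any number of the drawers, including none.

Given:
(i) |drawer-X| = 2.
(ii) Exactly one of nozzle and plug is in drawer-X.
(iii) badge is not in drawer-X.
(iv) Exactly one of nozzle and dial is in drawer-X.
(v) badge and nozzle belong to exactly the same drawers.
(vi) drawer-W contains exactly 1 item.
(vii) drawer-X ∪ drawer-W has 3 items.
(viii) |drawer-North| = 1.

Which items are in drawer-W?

From (iii): badge ∉ drawer-X.
(v): nozzle matches badge: nozzle ∉ drawer-X.
(ii) (exactly one): plug ∈ drawer-X.
(iv) (exactly one): dial ∈ drawer-X.
(i): drawer-X already has 2, so the rest are out.
Suppose dial ∈ drawer-W: no assignment then satisfies all the clues, so dial ∉ drawer-W.

drawer-W = {bolt}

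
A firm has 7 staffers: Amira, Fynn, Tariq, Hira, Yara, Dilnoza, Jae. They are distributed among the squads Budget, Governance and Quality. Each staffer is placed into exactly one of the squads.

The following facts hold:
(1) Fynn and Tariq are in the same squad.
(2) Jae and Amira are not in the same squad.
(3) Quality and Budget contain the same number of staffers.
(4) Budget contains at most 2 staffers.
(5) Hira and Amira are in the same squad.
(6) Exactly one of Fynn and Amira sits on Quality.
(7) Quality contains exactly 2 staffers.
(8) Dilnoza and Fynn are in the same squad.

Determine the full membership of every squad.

Budget = {Jae, Yara}; Governance = {Dilnoza, Fynn, Tariq}; Quality = {Amira, Hira}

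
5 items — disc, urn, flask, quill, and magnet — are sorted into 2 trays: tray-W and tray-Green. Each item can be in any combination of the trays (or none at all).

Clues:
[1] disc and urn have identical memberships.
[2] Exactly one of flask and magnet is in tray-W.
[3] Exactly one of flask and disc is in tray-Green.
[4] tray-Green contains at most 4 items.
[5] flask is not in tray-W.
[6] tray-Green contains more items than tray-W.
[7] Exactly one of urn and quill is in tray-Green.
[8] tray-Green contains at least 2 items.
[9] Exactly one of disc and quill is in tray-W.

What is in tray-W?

From (5): flask ∉ tray-W.
(2) (exactly one): magnet ∈ tray-W.
Suppose disc ∈ tray-W: no assignment then satisfies all the clues, so disc ∉ tray-W.

tray-W = {magnet, quill}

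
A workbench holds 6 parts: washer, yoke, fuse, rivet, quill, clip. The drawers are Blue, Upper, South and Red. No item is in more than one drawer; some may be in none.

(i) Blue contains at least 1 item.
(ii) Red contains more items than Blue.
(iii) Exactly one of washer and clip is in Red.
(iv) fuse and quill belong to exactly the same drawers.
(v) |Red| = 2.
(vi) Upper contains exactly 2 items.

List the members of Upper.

Upper = {fuse, quill}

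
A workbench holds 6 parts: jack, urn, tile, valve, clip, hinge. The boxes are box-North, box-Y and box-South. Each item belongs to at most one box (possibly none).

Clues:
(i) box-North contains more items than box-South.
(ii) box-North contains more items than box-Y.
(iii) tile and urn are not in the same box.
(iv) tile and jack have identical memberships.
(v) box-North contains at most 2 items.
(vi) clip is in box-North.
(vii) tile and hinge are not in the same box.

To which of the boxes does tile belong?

tile: none

From (vi): clip ∈ box-North.
Suppose tile ∈ box-North: no assignment then satisfies all the clues, so tile ∉ box-North.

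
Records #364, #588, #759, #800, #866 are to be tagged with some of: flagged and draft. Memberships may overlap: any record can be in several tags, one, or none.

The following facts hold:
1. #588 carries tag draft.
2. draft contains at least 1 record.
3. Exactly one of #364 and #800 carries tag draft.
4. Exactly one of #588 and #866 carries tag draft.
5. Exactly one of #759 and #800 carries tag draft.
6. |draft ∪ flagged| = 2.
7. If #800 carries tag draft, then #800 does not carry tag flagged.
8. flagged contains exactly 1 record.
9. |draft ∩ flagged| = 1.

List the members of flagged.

flagged = {#588}

From (1): #588 ∈ draft.
(4) (exactly one): #866 ∉ draft.
Suppose #364 ∈ flagged: no assignment then satisfies all the clues, so #364 ∉ flagged.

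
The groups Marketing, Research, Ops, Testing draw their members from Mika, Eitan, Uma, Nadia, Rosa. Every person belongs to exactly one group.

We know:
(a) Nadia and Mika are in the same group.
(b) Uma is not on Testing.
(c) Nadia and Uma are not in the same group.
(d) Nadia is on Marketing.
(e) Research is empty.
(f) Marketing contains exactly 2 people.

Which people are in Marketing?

From (b): Uma ∉ Testing.
From (d): Nadia ∈ Marketing.
(a): Mika matches Nadia: Mika ∈ Marketing.
(c): Uma ∉ Marketing.
(e): Research already has 0, so the rest are out.
(f): Marketing already has 2, so the rest are out.
Only one group left: Uma ∈ Ops.

Marketing = {Mika, Nadia}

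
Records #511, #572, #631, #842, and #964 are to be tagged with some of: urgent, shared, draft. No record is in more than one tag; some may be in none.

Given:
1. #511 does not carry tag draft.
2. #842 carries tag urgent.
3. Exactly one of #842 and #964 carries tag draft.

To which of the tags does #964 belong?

From (1): #511 ∉ draft.
From (2): #842 ∈ urgent.
(3) (exactly one): #964 ∈ draft.

#964: draft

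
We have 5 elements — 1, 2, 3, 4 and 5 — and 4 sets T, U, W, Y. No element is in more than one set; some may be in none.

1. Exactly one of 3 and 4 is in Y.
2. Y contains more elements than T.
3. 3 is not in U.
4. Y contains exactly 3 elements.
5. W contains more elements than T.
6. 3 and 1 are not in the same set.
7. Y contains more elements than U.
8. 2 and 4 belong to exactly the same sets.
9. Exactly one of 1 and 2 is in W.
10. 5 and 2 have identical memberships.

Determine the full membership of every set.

T = {}; U = {}; W = {1}; Y = {2, 4, 5}

From (3): 3 ∉ U.
Suppose 1 ∈ T: no assignment then satisfies all the clues, so 1 ∉ T.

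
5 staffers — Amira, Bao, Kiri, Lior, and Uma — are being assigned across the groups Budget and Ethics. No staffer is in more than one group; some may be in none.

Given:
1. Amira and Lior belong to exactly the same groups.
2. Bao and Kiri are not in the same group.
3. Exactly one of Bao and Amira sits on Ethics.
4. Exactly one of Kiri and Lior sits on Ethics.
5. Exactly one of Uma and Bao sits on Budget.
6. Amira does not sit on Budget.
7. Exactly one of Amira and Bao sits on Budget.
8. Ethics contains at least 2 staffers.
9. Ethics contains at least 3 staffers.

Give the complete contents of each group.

Budget = {Bao}; Ethics = {Amira, Lior, Uma}

From (6): Amira ∉ Budget.
(1): Lior matches Amira: Lior ∉ Budget.
(7) (exactly one): Bao ∈ Budget.
(2): Kiri ∉ Budget.
(3) (exactly one): Amira ∈ Ethics.
(5) (exactly one): Uma ∉ Budget.
(1): Lior matches Amira: Lior ∈ Ethics.
(4) (exactly one): Kiri ∉ Ethics.
(9): only 3 candidates remain for Ethics, so all are in.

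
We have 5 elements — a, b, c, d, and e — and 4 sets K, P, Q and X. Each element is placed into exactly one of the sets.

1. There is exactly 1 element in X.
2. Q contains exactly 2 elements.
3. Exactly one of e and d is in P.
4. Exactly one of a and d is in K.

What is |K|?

1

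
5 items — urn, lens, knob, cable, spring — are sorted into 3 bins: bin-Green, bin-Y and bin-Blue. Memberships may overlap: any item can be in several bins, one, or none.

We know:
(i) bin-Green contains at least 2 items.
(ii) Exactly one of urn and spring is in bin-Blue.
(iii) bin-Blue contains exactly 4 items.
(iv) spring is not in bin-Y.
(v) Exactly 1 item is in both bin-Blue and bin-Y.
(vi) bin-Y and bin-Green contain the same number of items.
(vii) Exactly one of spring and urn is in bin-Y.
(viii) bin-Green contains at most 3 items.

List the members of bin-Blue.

bin-Blue = {cable, knob, lens, spring}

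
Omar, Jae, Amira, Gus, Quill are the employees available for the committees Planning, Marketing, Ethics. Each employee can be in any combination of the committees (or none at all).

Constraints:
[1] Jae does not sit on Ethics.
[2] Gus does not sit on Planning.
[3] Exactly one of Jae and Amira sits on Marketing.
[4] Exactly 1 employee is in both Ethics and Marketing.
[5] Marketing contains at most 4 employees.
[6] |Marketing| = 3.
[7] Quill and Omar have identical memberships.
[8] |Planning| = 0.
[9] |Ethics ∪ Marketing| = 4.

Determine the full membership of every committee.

From (1): Jae ∉ Ethics.
From (2): Gus ∉ Planning.
(8): Planning already has 0, so the rest are out.
Suppose Omar ∉ Marketing: no assignment then satisfies all the clues, so Omar ∈ Marketing.

Planning = {}; Marketing = {Amira, Omar, Quill}; Ethics = {Amira, Gus}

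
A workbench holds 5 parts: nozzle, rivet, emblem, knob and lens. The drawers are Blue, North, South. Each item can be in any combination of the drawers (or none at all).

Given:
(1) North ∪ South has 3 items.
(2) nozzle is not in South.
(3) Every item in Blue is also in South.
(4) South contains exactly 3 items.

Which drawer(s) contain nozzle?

From (2): nozzle ∉ South.
(3) contrapositive: nozzle ∉ Blue.
Suppose nozzle ∈ North: no assignment then satisfies all the clues, so nozzle ∉ North.

nozzle: none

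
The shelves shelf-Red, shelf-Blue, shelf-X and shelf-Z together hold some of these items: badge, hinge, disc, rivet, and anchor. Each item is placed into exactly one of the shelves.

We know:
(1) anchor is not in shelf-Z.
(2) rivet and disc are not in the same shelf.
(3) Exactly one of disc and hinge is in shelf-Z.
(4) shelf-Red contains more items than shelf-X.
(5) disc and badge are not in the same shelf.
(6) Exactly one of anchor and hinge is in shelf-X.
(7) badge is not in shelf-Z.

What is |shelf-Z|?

1

From (1): anchor ∉ shelf-Z.
From (7): badge ∉ shelf-Z.
Suppose badge ∈ shelf-X: no assignment then satisfies all the clues, so badge ∉ shelf-X.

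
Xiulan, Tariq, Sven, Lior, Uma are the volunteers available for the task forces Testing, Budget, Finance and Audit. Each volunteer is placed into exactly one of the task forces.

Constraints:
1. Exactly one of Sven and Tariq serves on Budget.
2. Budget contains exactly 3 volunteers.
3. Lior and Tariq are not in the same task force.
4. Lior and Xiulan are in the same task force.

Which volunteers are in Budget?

Budget = {Lior, Sven, Xiulan}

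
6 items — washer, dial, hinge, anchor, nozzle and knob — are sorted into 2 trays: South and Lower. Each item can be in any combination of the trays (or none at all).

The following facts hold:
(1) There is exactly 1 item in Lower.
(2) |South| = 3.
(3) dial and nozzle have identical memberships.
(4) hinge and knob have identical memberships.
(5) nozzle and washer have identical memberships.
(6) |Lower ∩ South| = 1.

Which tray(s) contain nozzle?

nozzle: none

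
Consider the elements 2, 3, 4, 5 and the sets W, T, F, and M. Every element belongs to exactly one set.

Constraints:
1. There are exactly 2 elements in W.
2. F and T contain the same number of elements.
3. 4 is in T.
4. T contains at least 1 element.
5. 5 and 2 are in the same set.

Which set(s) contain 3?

From (3): 4 ∈ T.
Suppose 3 ∈ W: no assignment then satisfies all the clues, so 3 ∉ W.

3: F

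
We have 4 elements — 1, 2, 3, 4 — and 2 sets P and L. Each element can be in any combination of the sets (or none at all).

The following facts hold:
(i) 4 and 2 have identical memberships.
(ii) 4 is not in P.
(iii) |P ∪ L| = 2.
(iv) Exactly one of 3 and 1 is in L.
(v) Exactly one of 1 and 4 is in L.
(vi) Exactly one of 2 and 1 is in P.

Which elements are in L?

L = {1}

From (ii): 4 ∉ P.
(i): 2 matches 4: 2 ∉ P.
(vi) (exactly one): 1 ∈ P.
Suppose 1 ∉ L: no assignment then satisfies all the clues, so 1 ∈ L.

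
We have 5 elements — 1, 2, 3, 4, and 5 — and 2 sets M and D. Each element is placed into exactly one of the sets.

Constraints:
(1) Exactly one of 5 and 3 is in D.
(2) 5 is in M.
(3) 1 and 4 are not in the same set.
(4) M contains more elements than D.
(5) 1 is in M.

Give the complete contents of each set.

From (2): 5 ∈ M.
From (5): 1 ∈ M.
(1) (exactly one): 3 ∈ D.
(3): 4 ∉ M.
Only one set left: 4 ∈ D.
Suppose 2 ∉ M: no assignment then satisfies all the clues, so 2 ∈ M.

M = {1, 2, 5}; D = {3, 4}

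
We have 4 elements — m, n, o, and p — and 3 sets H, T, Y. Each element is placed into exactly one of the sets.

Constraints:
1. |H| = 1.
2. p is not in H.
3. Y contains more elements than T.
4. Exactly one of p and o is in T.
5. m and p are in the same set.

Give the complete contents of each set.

H = {n}; T = {o}; Y = {m, p}

From (2): p ∉ H.
(5): m matches p: m ∉ H.
Suppose m ∈ T: no assignment then satisfies all the clues, so m ∉ T.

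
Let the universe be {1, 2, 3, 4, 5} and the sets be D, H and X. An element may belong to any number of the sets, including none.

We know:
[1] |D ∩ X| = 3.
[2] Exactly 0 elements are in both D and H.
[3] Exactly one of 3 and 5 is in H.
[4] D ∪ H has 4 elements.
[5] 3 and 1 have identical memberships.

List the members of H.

H = {5}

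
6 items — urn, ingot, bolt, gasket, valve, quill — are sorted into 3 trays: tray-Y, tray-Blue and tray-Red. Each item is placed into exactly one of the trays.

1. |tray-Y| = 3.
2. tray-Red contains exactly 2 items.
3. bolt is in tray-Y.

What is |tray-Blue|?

1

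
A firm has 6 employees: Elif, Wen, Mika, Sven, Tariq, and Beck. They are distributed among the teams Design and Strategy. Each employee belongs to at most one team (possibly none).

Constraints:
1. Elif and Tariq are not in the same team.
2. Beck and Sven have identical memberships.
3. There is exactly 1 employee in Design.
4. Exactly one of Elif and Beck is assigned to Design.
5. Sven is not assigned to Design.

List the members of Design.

Design = {Elif}

From (5): Sven ∉ Design.
(2): Beck matches Sven: Beck ∉ Design.
(4) (exactly one): Elif ∈ Design.
(1): Tariq ∉ Design.
(3): Design already has 1, so the rest are out.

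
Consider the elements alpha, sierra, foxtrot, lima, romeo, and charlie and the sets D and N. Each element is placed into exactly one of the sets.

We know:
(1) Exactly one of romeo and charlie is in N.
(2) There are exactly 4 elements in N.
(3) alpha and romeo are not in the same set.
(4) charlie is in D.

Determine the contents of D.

From (4): charlie ∈ D.
(1) (exactly one): romeo ∈ N.
(3): alpha ∉ N.
Only one set left: alpha ∈ D.
(2): only 4 candidates remain for N, so all are in.

D = {alpha, charlie}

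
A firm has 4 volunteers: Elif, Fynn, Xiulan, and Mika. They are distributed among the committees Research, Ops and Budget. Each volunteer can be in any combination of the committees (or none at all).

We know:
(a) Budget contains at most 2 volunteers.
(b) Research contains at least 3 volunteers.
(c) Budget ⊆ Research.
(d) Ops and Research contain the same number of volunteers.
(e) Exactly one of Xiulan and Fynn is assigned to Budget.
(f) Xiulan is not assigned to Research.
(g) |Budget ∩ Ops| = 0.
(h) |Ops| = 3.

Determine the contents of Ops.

From (f): Xiulan ∉ Research.
(b): only 3 candidates remain for Research, so all are in.
(c) contrapositive: Xiulan ∉ Budget.
(e) (exactly one): Fynn ∈ Budget.
Suppose Elif ∉ Ops: no assignment then satisfies all the clues, so Elif ∈ Ops.

Ops = {Elif, Mika, Xiulan}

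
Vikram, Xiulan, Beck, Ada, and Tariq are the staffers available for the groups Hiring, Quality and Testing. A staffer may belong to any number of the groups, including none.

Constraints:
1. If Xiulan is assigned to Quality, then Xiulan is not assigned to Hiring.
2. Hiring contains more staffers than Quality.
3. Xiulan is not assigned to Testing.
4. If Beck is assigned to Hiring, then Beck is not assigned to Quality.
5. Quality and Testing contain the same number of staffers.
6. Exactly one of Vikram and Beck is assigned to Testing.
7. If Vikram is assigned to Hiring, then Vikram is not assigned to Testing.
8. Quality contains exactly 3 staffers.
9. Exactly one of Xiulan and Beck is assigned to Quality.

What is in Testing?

Testing = {Ada, Beck, Tariq}

From (3): Xiulan ∉ Testing.
Suppose Vikram ∈ Testing: no assignment then satisfies all the clues, so Vikram ∉ Testing.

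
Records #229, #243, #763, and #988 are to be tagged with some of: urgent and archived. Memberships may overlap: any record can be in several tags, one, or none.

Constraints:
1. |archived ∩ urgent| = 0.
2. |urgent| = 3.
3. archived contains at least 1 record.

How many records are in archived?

1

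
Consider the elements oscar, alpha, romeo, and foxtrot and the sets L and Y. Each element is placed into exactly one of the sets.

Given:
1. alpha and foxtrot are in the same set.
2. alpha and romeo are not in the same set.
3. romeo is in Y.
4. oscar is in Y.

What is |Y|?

From (3): romeo ∈ Y.
From (4): oscar ∈ Y.
(2): alpha ∉ Y.
Only one set left: alpha ∈ L.
(1): foxtrot matches alpha: foxtrot ∈ L.

2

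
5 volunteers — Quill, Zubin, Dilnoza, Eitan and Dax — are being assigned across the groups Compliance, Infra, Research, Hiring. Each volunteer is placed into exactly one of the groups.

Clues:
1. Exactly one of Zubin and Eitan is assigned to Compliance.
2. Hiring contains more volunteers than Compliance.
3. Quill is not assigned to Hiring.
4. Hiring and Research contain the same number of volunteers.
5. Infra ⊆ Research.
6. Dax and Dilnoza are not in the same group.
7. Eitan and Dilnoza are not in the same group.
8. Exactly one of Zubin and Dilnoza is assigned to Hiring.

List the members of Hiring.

Hiring = {Dax, Zubin}

From (3): Quill ∉ Hiring.
Suppose Zubin ∉ Hiring: no assignment then satisfies all the clues, so Zubin ∈ Hiring.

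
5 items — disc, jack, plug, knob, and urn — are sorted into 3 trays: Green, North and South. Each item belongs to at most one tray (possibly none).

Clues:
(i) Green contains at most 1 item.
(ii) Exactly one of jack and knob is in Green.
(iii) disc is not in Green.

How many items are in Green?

1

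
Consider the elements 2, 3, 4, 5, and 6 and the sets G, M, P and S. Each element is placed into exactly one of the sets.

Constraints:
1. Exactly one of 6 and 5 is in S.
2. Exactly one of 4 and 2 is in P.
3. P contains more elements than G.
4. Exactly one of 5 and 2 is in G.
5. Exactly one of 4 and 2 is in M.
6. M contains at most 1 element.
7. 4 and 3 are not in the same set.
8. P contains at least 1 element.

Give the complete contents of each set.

G = {5}; M = {4}; P = {2, 3}; S = {6}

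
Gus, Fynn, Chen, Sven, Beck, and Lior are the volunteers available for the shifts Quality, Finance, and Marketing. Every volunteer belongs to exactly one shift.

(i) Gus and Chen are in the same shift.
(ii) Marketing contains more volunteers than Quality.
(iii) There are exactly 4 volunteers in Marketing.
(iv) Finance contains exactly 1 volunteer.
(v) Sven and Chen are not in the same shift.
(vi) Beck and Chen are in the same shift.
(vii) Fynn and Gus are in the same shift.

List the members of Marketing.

Marketing = {Beck, Chen, Fynn, Gus}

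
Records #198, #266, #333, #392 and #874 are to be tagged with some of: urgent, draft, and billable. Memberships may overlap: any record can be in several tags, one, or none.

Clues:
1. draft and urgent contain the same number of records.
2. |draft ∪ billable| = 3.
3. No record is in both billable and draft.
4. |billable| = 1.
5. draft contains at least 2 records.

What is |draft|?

2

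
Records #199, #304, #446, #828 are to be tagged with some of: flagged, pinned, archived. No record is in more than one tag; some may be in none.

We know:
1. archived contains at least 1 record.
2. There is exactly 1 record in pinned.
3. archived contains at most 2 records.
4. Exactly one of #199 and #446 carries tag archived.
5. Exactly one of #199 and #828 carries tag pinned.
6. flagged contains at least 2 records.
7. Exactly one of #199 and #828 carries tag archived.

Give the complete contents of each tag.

flagged = {#304, #446}; pinned = {#828}; archived = {#199}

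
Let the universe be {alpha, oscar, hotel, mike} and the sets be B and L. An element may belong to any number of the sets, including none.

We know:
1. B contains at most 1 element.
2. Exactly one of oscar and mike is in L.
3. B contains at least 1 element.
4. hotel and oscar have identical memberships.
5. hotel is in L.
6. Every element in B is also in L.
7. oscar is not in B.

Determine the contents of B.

B = {alpha}

From (5): hotel ∈ L.
From (7): oscar ∉ B.
(4): hotel matches oscar: hotel ∉ B.
(4): oscar matches hotel: oscar ∈ L.
(2) (exactly one): mike ∉ L.
(6) contrapositive: mike ∉ B.
(3): only 1 candidates remain for B, so all are in.
(6) with alpha ∈ B: alpha ∈ L.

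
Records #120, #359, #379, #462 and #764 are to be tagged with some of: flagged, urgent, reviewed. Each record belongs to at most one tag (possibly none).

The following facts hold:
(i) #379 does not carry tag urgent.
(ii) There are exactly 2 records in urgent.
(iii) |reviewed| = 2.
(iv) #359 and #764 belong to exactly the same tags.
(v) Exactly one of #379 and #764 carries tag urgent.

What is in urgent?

From (i): #379 ∉ urgent.
(v) (exactly one): #764 ∈ urgent.
(iv): #359 matches #764: #359 ∉ flagged.
(iv): #359 matches #764: #359 ∈ urgent.
(ii): urgent already has 2, so the rest are out.

urgent = {#359, #764}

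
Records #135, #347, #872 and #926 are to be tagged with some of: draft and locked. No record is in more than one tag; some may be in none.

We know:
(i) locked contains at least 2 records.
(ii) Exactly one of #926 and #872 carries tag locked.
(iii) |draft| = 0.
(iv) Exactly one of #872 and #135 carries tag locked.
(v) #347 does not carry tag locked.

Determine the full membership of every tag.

draft = {}; locked = {#135, #926}

From (v): #347 ∉ locked.
(iii): draft already has 0, so the rest are out.
Suppose #135 ∉ locked: no assignment then satisfies all the clues, so #135 ∈ locked.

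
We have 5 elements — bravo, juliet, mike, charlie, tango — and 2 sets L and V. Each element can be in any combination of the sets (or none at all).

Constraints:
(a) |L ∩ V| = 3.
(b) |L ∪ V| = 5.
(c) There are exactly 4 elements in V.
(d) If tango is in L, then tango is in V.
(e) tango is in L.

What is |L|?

4

From (e): tango ∈ L.
(d): tango ∈ V.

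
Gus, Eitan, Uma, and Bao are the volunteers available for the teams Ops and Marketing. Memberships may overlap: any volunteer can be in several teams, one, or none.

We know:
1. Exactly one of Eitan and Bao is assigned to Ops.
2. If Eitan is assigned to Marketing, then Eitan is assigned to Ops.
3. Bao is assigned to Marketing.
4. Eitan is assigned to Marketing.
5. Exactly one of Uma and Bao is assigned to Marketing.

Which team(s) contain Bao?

Bao: Marketing

From (3): Bao ∈ Marketing.
From (4): Eitan ∈ Marketing.
(2): Eitan ∈ Ops.
(5) (exactly one): Uma ∉ Marketing.
(1) (exactly one): Bao ∉ Ops.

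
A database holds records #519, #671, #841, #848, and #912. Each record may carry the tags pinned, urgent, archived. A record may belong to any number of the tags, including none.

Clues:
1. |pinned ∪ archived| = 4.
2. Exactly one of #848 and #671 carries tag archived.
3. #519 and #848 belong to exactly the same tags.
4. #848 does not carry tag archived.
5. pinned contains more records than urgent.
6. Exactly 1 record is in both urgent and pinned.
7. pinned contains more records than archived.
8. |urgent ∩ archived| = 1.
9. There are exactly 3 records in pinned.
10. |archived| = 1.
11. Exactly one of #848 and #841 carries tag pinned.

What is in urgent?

urgent = {#671, #912}

From (4): #848 ∉ archived.
(2) (exactly one): #671 ∈ archived.
(3): #519 matches #848: #519 ∉ archived.
(10): archived already has 1, so the rest are out.
Suppose #519 ∈ urgent: no assignment then satisfies all the clues, so #519 ∉ urgent.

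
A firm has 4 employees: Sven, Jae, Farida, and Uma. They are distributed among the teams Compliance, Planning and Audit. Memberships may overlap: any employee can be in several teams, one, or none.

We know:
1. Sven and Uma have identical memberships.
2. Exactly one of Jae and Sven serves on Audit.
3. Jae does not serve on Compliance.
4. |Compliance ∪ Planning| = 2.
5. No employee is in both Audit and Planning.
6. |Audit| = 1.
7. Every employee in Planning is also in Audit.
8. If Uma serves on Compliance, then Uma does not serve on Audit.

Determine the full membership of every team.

Compliance = {Sven, Uma}; Planning = {}; Audit = {Jae}

From (3): Jae ∉ Compliance.
Suppose Sven ∉ Compliance: no assignment then satisfies all the clues, so Sven ∈ Compliance.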